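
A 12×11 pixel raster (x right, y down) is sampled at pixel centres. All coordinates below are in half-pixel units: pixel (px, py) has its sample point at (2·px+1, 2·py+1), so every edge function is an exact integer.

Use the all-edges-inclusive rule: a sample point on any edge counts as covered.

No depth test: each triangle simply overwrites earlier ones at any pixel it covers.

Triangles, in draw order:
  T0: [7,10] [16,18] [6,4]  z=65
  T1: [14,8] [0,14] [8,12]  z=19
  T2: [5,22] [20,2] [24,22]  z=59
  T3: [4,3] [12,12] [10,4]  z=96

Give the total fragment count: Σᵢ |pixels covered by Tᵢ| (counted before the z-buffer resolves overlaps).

T0:
  2·area = 46  (B↔C swapped to make it positive)
  edge (7, 10)→(6, 4): d=(-1,-6) inclusive
  edge (6, 4)→(16, 18): d=(10,14) inclusive
  edge (16, 18)→(7, 10): d=(-9,-8) inclusive
    (3,3)@(7, 7): e=[3,16,27] → X
    (4,3)@(9, 7): e=[15,-12,43] → .
    (3,4)@(7, 9): e=[1,36,9] → X
    (4,4)@(9, 9): e=[13,8,25] → X
    (5,4)@(11, 9): e=[25,-20,41] → .
    (3,5)@(7, 11): e=[-1,56,-9] → .
    (4,5)@(9, 11): e=[11,28,7] → X
    (5,5)@(11, 11): e=[23,0,23] → X  [on edge]
    (6,5)@(13, 11): e=[35,-28,39] → .
    (4,6)@(9, 13): e=[9,48,-11] → .
    (5,6)@(11, 13): e=[21,20,5] → X
    (6,6)@(13, 13): e=[33,-8,21] → .
  covered (8 px):
    . . . . . . . . . . . .
    . . . . . . . . . . . .
    . . . . . . . . . . . .
    . . . X . . . . . . . .
    . . . X X . . . . . . .
    . . . . X X . . . . . .
    . . . . . X . . . . . .
    . . . . . . X . . . . .
    . . . . . . . X . . . .
    . . . . . . . . . . . .
    . . . . . . . . . . . .
T1:
  2·area = 20  (B↔C swapped to make it positive)
  edge (14, 8)→(8, 12): d=(-6,4) inclusive
  edge (8, 12)→(0, 14): d=(-8,2) inclusive
  edge (0, 14)→(14, 8): d=(14,-6) inclusive
    (10,2)@(21, 5): e=[-10,30,0] → .  [on edge]
    (3,5)@(7, 11): e=[10,10,0] → X  [on edge]
    (4,5)@(9, 11): e=[2,6,12] → X
    (5,5)@(11, 11): e=[-6,2,24] → .
    (1,6)@(3, 13): e=[14,2,4] → X
    (2,6)@(5, 13): e=[6,-2,16] → .
    (3,6)@(7, 13): e=[-2,-6,28] → .
    (4,6)@(9, 13): e=[-10,-10,40] → .
    (1,7)@(3, 15): e=[2,-14,32] → .
  covered (3 px):
    . . . . . . . . . . . .
    . . . . . . . . . . . .
    . . . . . . . . . . . .
    . . . . . . . . . . . .
    . . . . . . . . . . . .
    . . . X X . . . . . . .
    . X . . . . . . . . . .
    . . . . . . . . . . . .
    . . . . . . . . . . . .
    . . . . . . . . . . . .
    . . . . . . . . . . . .
T2:
  2·area = 380
  edge (5, 22)→(20, 2): d=(15,-20) inclusive
  edge (20, 2)→(24, 22): d=(4,20) inclusive
  edge (24, 22)→(5, 22): d=(-19,0) inclusive
    (9,2)@(19, 5): e=[25,32,323] → X
    (10,2)@(21, 5): e=[65,-8,323] → .
    (8,3)@(17, 7): e=[15,80,285] → X
    (10,3)@(21, 7): e=[95,0,285] → X  [on edge]
    (11,3)@(23, 7): e=[135,-40,285] → .
    (7,4)@(15, 9): e=[5,128,247] → X
    (11,4)@(23, 9): e=[165,-32,247] → .
    (7,5)@(15, 11): e=[35,136,209] → X
    (11,5)@(23, 11): e=[195,-24,209] → .
    (6,6)@(13, 13): e=[25,184,171] → X
    (11,6)@(23, 13): e=[225,-16,171] → .
    (5,7)@(11, 15): e=[15,232,133] → X
    (11,8)@(23, 17): e=[285,0,95] → X  [on edge]
  covered (48 px):
    . . . . . . . . . . . .
    . . . . . . . . . . . .
    . . . . . . . . . X . .
    . . . . . . . . X X X .
    . . . . . . . X X X X .
    . . . . . . . X X X X .
    . . . . . . X X X X X .
    . . . . . X X X X X X .
    . . . . X X X X X X X X
    . . . . X X X X X X X X
    . . . X X X X X X X X X
T3:
  2·area = 46  (B↔C swapped to make it positive)
  edge (4, 3)→(10, 4): d=(6,1) inclusive
  edge (10, 4)→(12, 12): d=(2,8) inclusive
  edge (12, 12)→(4, 3): d=(-8,-9) inclusive
    (3,2)@(7, 5): e=[9,26,11] → X
    (4,2)@(9, 5): e=[7,10,29] → X
    (5,2)@(11, 5): e=[5,-6,47] → .
    (3,3)@(7, 7): e=[21,30,-5] → .
    (4,3)@(9, 7): e=[19,14,13] → X
    (5,3)@(11, 7): e=[17,-2,31] → .
    (4,4)@(9, 9): e=[31,18,-3] → .
    (5,4)@(11, 9): e=[29,2,15] → X
    (6,4)@(13, 9): e=[27,-14,33] → .
    (5,5)@(11, 11): e=[41,6,-1] → .
  covered (4 px):
    . . . . . . . . . . . .
    . . . . . . . . . . . .
    . . . X X . . . . . . .
    . . . . X . . . . . . .
    . . . . . X . . . . . .
    . . . . . . . . . . . .
    . . . . . . . . . . . .
    . . . . . . . . . . . .
    . . . . . . . . . . . .
    . . . . . . . . . . . .
    . . . . . . . . . . . .

Answer: 63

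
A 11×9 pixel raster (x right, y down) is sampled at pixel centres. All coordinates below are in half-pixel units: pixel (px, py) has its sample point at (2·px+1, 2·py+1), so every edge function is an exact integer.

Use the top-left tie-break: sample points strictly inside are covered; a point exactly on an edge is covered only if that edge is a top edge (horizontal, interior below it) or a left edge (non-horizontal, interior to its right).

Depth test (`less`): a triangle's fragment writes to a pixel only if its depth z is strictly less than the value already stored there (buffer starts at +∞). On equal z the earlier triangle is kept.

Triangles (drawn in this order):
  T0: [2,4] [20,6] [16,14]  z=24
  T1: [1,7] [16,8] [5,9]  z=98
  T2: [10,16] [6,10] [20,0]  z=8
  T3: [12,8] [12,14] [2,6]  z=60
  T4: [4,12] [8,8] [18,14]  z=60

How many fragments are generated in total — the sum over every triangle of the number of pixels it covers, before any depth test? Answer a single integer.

T0:
  2·area = 152
  edge (2, 4)→(20, 6): d=(18,2) right/bottom  bias=-1
  edge (20, 6)→(16, 14): d=(-4,8) right/bottom  bias=-1
  edge (16, 14)→(2, 4): d=(-14,-10) top-left  bias=+0
    (2,2)@(5, 5): e=[12,124,16] → X
    (3,2)@(7, 5): e=[8,108,36] → X
    (4,2)@(9, 5): e=[4,92,56] → X
    (5,2)@(11, 5): e=[0,76,76] → .  [on edge]
    (2,3)@(5, 7): e=[48,116,-12] → .
    (3,3)@(7, 7): e=[44,100,8] → X
    (5,3)@(11, 7): e=[36,68,48] → X
    (6,3)@(13, 7): e=[32,52,68] → X
    (7,3)@(15, 7): e=[28,36,88] → X
    (8,3)@(17, 7): e=[24,20,108] → X
    (9,3)@(19, 7): e=[20,4,128] → X
    (10,3)@(21, 7): e=[16,-12,148] → .
    (4,4)@(9, 9): e=[76,76,0] → X  [on edge]
  covered (19 px):
    . . . . . . . . . . .
    . . . . . . . . . . .
    . . X X X . . . . . .
    . . . X X X X X X X .
    . . . . X X X X X . .
    . . . . . . X X X . .
    . . . . . . . X . . .
    . . . . . . . . . . .
    . . . . . . . . . . .
T1:
  2·area = 26
  edge (1, 7)→(16, 8): d=(15,1) right/bottom  bias=-1
  edge (16, 8)→(5, 9): d=(-11,1) right/bottom  bias=-1
  edge (5, 9)→(1, 7): d=(-4,-2) top-left  bias=+0
    (0,3)@(1, 7): e=[0,26,0] → .  [on edge]
    (2,4)@(5, 9): e=[26,0,0] → .  [on edge]
    (4,5)@(9, 11): e=[52,-26,0] → .  [on edge]
    (6,6)@(13, 13): e=[78,-52,0] → .  [on edge]
    (8,7)@(17, 15): e=[104,-78,0] → .  [on edge]
    (10,8)@(21, 17): e=[130,-104,0] → .  [on edge]
  covered (0 px):
    . . . . . . . . . . .
    . . . . . . . . . . .
    . . . . . . . . . . .
    . . . . . . . . . . .
    . . . . . . . . . . .
    . . . . . . . . . . .
    . . . . . . . . . . .
    . . . . . . . . . . .
    . . . . . . . . . . .
T2:
  2·area = 124
  edge (10, 16)→(6, 10): d=(-4,-6) top-left  bias=+0
  edge (6, 10)→(20, 0): d=(14,-10) top-left  bias=+0
  edge (20, 0)→(10, 16): d=(-10,16) right/bottom  bias=-1
    (9,0)@(19, 1): e=[114,4,6] → X
    (10,0)@(21, 1): e=[126,24,-26] → .
    (8,1)@(17, 3): e=[94,12,18] → X
    (9,1)@(19, 3): e=[106,32,-14] → .
    (6,2)@(13, 5): e=[62,0,62] → X  [on edge]
    (7,2)@(15, 5): e=[74,20,30] → X
    (8,2)@(17, 5): e=[86,40,-2] → .
    (5,3)@(11, 7): e=[42,8,74] → X
    (8,3)@(17, 7): e=[78,68,-22] → .
    (4,4)@(9, 9): e=[22,16,86] → X
    (7,4)@(15, 9): e=[58,76,-10] → .
    (3,5)@(7, 11): e=[2,24,98] → X
  covered (16 px):
    . . . . . . . . . X .
    . . . . . . . . X . .
    . . . . . . X X . . .
    . . . . . X X X . . .
    . . . . X X X . . . .
    . . . X X X X . . . .
    . . . . X X . . . . .
    . . . . . . . . . . .
    . . . . . . . . . . .
T3:
  2·area = 60
  edge (12, 8)→(12, 14): d=(0,6) right/bottom  bias=-1
  edge (12, 14)→(2, 6): d=(-10,-8) top-left  bias=+0
  edge (2, 6)→(12, 8): d=(10,2) right/bottom  bias=-1
    (2,3)@(5, 7): e=[42,14,4] → X
    (3,3)@(7, 7): e=[30,30,0] → .  [on edge]
    (2,4)@(5, 9): e=[42,-6,24] → .
    (3,4)@(7, 9): e=[30,10,20] → X
    (4,4)@(9, 9): e=[18,26,16] → X
    (5,4)@(11, 9): e=[6,42,12] → X
    (6,4)@(13, 9): e=[-6,58,8] → .
    (8,4)@(17, 9): e=[-30,90,0] → .  [on edge]
    (3,5)@(7, 11): e=[30,-10,40] → .
    (4,5)@(9, 11): e=[18,6,36] → X
    (6,5)@(13, 11): e=[-6,38,28] → .
    (4,6)@(9, 13): e=[18,-14,56] → .
  covered (7 px):
    . . . . . . . . . . .
    . . . . . . . . . . .
    . . . . . . . . . . .
    . . X . . . . . . . .
    . . . X X X . . . . .
    . . . . X X . . . . .
    . . . . . X . . . . .
    . . . . . . . . . . .
    . . . . . . . . . . .
T4:
  2·area = 64
  edge (4, 12)→(8, 8): d=(4,-4) top-left  bias=+0
  edge (8, 8)→(18, 14): d=(10,6) right/bottom  bias=-1
  edge (18, 14)→(4, 12): d=(-14,-2) top-left  bias=+0
    (7,0)@(15, 1): e=[0,-112,176] → .  [on edge]
    (6,1)@(13, 3): e=[0,-80,144] → .  [on edge]
    (1,2)@(3, 5): e=[-32,0,96] → .  [on edge]
    (5,2)@(11, 5): e=[0,-48,112] → .  [on edge]
    (4,3)@(9, 7): e=[0,-16,80] → .  [on edge]
    (3,4)@(7, 9): e=[0,16,48] → X  [on edge]
    (4,4)@(9, 9): e=[8,4,52] → X
    (5,4)@(11, 9): e=[16,-8,56] → .
    (2,5)@(5, 11): e=[0,48,16] → X  [on edge]
    (5,5)@(11, 11): e=[24,12,28] → X
    (6,5)@(13, 11): e=[32,0,32] → .  [on edge]
    (1,6)@(3, 13): e=[0,80,-16] → .  [on edge]
    (5,6)@(11, 13): e=[32,32,0] → X  [on edge]
    (0,7)@(1, 15): e=[0,112,-48] → .  [on edge]
  covered (9 px):
    . . . . . . . . . . .
    . . . . . . . . . . .
    . . . . . . . . . . .
    . . . . . . . . . . .
    . . . X X . . . . . .
    . . X X X X . . . . .
    . . . . . X X X . . .
    . . . . . . . . . . .
    . . . . . . . . . . .

Final: 51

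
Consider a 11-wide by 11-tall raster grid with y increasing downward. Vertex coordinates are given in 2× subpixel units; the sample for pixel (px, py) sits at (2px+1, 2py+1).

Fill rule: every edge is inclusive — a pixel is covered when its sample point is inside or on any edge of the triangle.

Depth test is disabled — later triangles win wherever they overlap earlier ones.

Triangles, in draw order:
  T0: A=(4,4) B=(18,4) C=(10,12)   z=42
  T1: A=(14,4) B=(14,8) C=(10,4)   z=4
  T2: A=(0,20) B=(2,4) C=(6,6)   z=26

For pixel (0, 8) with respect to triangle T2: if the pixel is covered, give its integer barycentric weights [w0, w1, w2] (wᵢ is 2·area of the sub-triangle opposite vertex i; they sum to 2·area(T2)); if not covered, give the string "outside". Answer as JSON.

T0:
  2·area = 112
  edge (4, 4)→(18, 4): d=(14,0) inclusive
  edge (18, 4)→(10, 12): d=(-8,8) inclusive
  edge (10, 12)→(4, 4): d=(-6,-8) inclusive
    (10,0)@(21, 1): e=[-42,0,154] → ·  [on edge]
    (9,1)@(19, 3): e=[-14,0,126] → ·  [on edge]
    (2,2)@(5, 5): e=[14,96,2] → █
    (3,2)@(7, 5): e=[14,80,18] → █
    (4,2)@(9, 5): e=[14,64,34] → █
    (5,2)@(11, 5): e=[14,48,50] → █
    (6,2)@(13, 5): e=[14,32,66] → █
    (7,2)@(15, 5): e=[14,16,82] → █
    (8,2)@(17, 5): e=[14,0,98] → █  [on edge]
    (9,2)@(19, 5): e=[14,-16,114] → ·
    (2,3)@(5, 7): e=[42,80,-10] → ·
    (3,3)@(7, 7): e=[42,64,6] → █
    (7,3)@(15, 7): e=[42,0,70] → █  [on edge]
    (6,4)@(13, 9): e=[70,0,42] → █  [on edge]
    (5,5)@(11, 11): e=[98,0,14] → █  [on edge]
    (4,6)@(9, 13): e=[126,0,-14] → ·  [on edge]
    (3,7)@(7, 15): e=[154,0,-42] → ·  [on edge]
    (2,8)@(5, 17): e=[182,0,-70] → ·  [on edge]
    (1,9)@(3, 19): e=[210,0,-98] → ·  [on edge]
    (0,10)@(1, 21): e=[238,0,-126] → ·  [on edge]
  covered (16 px):
    · · · · · · · · · · ·
    · · · · · · · · · · ·
    · · █ █ █ █ █ █ █ · ·
    · · · █ █ █ █ █ · · ·
    · · · · █ █ █ · · · ·
    · · · · · █ · · · · ·
    · · · · · · · · · · ·
    · · · · · · · · · · ·
    · · · · · · · · · · ·
    · · · · · · · · · · ·
    · · · · · · · · · · ·
T1:
  2·area = 16
  edge (14, 4)→(14, 8): d=(0,4) inclusive
  edge (14, 8)→(10, 4): d=(-4,-4) inclusive
  edge (10, 4)→(14, 4): d=(4,0) inclusive
    (3,0)@(7, 1): e=[28,0,-12] → ·  [on edge]
    (4,1)@(9, 3): e=[20,0,-4] → ·  [on edge]
    (5,2)@(11, 5): e=[12,0,4] → █  [on edge]
    (6,2)@(13, 5): e=[4,8,4] → █
    (7,2)@(15, 5): e=[-4,16,4] → ·
    (5,3)@(11, 7): e=[12,-8,12] → ·
    (6,3)@(13, 7): e=[4,0,12] → █  [on edge]
    (7,3)@(15, 7): e=[-4,8,12] → ·
    (6,4)@(13, 9): e=[4,-8,20] → ·
    (7,4)@(15, 9): e=[-4,0,20] → ·  [on edge]
    (8,5)@(17, 11): e=[-12,0,28] → ·  [on edge]
    (9,6)@(19, 13): e=[-20,0,36] → ·  [on edge]
    (10,7)@(21, 15): e=[-28,0,44] → ·  [on edge]
  covered (3 px):
    · · · · · · · · · · ·
    · · · · · · · · · · ·
    · · · · · █ █ · · · ·
    · · · · · · █ · · · ·
    · · · · · · · · · · ·
    · · · · · · · · · · ·
    · · · · · · · · · · ·
    · · · · · · · · · · ·
    · · · · · · · · · · ·
    · · · · · · · · · · ·
    · · · · · · · · · · ·
T2:
  2·area = 68
  edge (0, 20)→(2, 4): d=(2,-16) inclusive
  edge (2, 4)→(6, 6): d=(4,2) inclusive
  edge (6, 6)→(0, 20): d=(-6,14) inclusive
    (1,2)@(3, 5): e=[18,2,48] → █
    (2,2)@(5, 5): e=[50,-2,20] → ·
    (1,3)@(3, 7): e=[22,10,36] → █
    (2,3)@(5, 7): e=[54,6,8] → █
    (3,3)@(7, 7): e=[86,2,-20] → ·
    (1,4)@(3, 9): e=[26,18,24] → █
    (2,4)@(5, 9): e=[58,14,-4] → ·
    (1,5)@(3, 11): e=[30,26,12] → █
    (2,5)@(5, 11): e=[62,22,-16] → ·
    (0,6)@(1, 13): e=[2,38,28] → █
    (1,6)@(3, 13): e=[34,34,0] → █  [on edge]
    (2,6)@(5, 13): e=[66,30,-28] → ·
  covered (9 px):
    · · · · · · · · · · ·
    · · · · · · · · · · ·
    · █ · · · · · · · · ·
    · █ █ · · · · · · · ·
    · █ · · · · · · · · ·
    · █ · · · · · · · · ·
    █ █ · · · · · · · · ·
    █ · · · · · · · · · ·
    █ · · · · · · · · · ·
    · · · · · · · · · · ·
    · · · · · · · · · · ·

Result: [54,4,10]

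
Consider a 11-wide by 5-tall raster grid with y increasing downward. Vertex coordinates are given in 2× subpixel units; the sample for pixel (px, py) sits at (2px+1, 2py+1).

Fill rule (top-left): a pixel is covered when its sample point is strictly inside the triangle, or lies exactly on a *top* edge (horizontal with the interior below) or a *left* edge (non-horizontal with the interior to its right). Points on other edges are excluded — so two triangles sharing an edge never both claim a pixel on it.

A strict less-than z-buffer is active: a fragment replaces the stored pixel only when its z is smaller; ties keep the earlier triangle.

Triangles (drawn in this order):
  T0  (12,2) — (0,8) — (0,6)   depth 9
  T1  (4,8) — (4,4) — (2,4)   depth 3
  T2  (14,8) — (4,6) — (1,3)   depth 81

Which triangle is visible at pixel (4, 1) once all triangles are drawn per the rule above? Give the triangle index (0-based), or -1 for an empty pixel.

T0:
  2·area = 24
  edge (12, 2)→(0, 8): d=(-12,6) right/bottom  bias=-1
  edge (0, 8)→(0, 6): d=(0,-2) top-left  bias=+0
  edge (0, 6)→(12, 2): d=(12,-4) top-left  bias=+0
    (7,0)@(15, 1): e=[-6,30,0] → ·  [on edge]
    (4,1)@(9, 3): e=[6,18,0] → #  [on edge]
    (5,1)@(11, 3): e=[-6,22,8] → ·
    (1,2)@(3, 5): e=[18,6,0] → #  [on edge]
    (2,2)@(5, 5): e=[6,10,8] → #
    (3,2)@(7, 5): e=[-6,14,16] → ·
    (4,2)@(9, 5): e=[-18,18,24] → ·
    (0,3)@(1, 7): e=[6,2,16] → #
    (1,3)@(3, 7): e=[-6,6,24] → ·
    (2,3)@(5, 7): e=[-18,10,32] → ·
    (0,4)@(1, 9): e=[-18,2,40] → ·
  covered (4 px):
    · · · · · · · · · · ·
    · · · · # · · · · · ·
    · # # · · · · · · · ·
    # · · · · · · · · · ·
    · · · · · · · · · · ·
T1:
  2·area = 8  (B↔C swapped to make it positive)
  edge (4, 8)→(2, 4): d=(-2,-4) top-left  bias=+0
  edge (2, 4)→(4, 4): d=(2,0) top-left  bias=+0
  edge (4, 4)→(4, 8): d=(0,4) right/bottom  bias=-1
    (1,2)@(3, 5): e=[2,2,4] → #
    (2,2)@(5, 5): e=[10,2,-4] → ·
    (1,3)@(3, 7): e=[-2,6,4] → ·
  covered (1 px):
    · · · · · · · · · · ·
    · · · · · · · · · · ·
    · # · · · · · · · · ·
    · · · · · · · · · · ·
    · · · · · · · · · · ·
T2:
  2·area = 24
  edge (14, 8)→(4, 6): d=(-10,-2) top-left  bias=+0
  edge (4, 6)→(1, 3): d=(-3,-3) top-left  bias=+0
  edge (1, 3)→(14, 8): d=(13,5) right/bottom  bias=-1
    (0,1)@(1, 3): e=[24,0,0] → ·  [on edge]
    (1,2)@(3, 5): e=[8,0,16] → #  [on edge]
    (2,2)@(5, 5): e=[12,6,6] → #
    (3,2)@(7, 5): e=[16,12,-4] → ·
    (1,3)@(3, 7): e=[-12,-6,42] → ·
    (2,3)@(5, 7): e=[-8,0,32] → ·  [on edge]
    (4,3)@(9, 7): e=[0,12,12] → #  [on edge]
    (5,3)@(11, 7): e=[4,18,2] → #
    (6,3)@(13, 7): e=[8,24,-8] → ·
    (3,4)@(7, 9): e=[-24,0,48] → ·  [on edge]
    (4,4)@(9, 9): e=[-20,6,38] → ·
    (5,4)@(11, 9): e=[-16,12,28] → ·
    (9,4)@(19, 9): e=[0,36,-12] → ·  [on edge]
  covered (4 px):
    · · · · · · · · · · ·
    · · · · · · · · · · ·
    · # # · · · · · · · ·
    · · · · # # · · · · ·
    · · · · · · · · · · ·

Z-buffer (winner per pixel, '.' = empty):
  . . . . . . . . . . .
  . . . . 0 . . . . . .
  . 1 0 . . . . . . . .
  0 . . . 2 2 . . . . .
  . . . . . . . . . . .

Answer: 0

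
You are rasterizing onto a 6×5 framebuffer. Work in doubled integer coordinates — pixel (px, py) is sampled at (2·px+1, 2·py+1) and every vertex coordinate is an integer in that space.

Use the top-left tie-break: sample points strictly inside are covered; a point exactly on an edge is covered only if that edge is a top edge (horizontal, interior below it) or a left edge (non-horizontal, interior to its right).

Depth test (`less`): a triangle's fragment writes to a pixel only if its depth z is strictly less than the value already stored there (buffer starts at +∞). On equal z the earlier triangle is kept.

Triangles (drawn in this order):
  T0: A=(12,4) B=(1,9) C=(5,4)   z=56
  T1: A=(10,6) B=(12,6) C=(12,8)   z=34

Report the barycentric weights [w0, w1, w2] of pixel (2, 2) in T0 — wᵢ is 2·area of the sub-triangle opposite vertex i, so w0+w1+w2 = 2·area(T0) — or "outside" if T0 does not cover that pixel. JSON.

T0:
  2·area = 35
  edge (12, 4)→(1, 9): d=(-11,5) right/bottom  bias=-1
  edge (1, 9)→(5, 4): d=(4,-5) top-left  bias=+0
  edge (5, 4)→(12, 4): d=(7,0) top-left  bias=+0
    (2,2)@(5, 5): e=[24,4,7] → #
    (3,2)@(7, 5): e=[14,14,7] → #
    (4,2)@(9, 5): e=[4,24,7] → #
    (5,2)@(11, 5): e=[-6,34,7] → ·
    (1,3)@(3, 7): e=[12,2,21] → #
    (3,3)@(7, 7): e=[-8,22,21] → ·
    (4,3)@(9, 7): e=[-18,32,21] → ·
    (0,4)@(1, 9): e=[0,0,35] → ·  [on edge]
    (1,4)@(3, 9): e=[-10,10,35] → ·
    (2,4)@(5, 9): e=[-20,20,35] → ·
  covered (5 px):
    · · · · · ·
    · · · · · ·
    · · # # # ·
    · # # · · ·
    · · · · · ·
T1:
  2·area = 4
  edge (10, 6)→(12, 6): d=(2,0) top-left  bias=+0
  edge (12, 6)→(12, 8): d=(0,2) right/bottom  bias=-1
  edge (12, 8)→(10, 6): d=(-2,-2) top-left  bias=+0
    (2,0)@(5, 1): e=[-10,14,0] → ·  [on edge]
    (3,1)@(7, 3): e=[-6,10,0] → ·  [on edge]
    (4,2)@(9, 5): e=[-2,6,0] → ·  [on edge]
    (5,3)@(11, 7): e=[2,2,0] → #  [on edge]
    (5,4)@(11, 9): e=[6,2,-4] → ·
  covered (1 px):
    · · · · · ·
    · · · · · ·
    · · · · · ·
    · · · · · #
    · · · · · ·

Answer: [4,7,24]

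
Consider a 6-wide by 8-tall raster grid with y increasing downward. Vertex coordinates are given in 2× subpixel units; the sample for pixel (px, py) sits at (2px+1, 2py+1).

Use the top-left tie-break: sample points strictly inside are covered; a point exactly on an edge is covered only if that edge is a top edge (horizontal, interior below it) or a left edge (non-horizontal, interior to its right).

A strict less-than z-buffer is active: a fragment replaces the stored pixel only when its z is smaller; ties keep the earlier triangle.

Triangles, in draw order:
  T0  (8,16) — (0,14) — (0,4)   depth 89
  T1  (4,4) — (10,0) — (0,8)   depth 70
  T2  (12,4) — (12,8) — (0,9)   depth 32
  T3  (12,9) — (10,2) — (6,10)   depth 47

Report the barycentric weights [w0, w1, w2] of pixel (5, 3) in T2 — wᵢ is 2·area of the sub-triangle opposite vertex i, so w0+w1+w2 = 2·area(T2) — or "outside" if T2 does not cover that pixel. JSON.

T0:
  2·area = 80
  edge (8, 16)→(0, 14): d=(-8,-2) top-left  bias=+0
  edge (0, 14)→(0, 4): d=(0,-10) top-left  bias=+0
  edge (0, 4)→(8, 16): d=(8,12) right/bottom  bias=-1
    (0,3)@(1, 7): e=[58,10,12] → X
    (1,3)@(3, 7): e=[62,30,-12] → .
    (0,4)@(1, 9): e=[42,10,28] → X
    (1,4)@(3, 9): e=[46,30,4] → X
    (2,4)@(5, 9): e=[50,50,-20] → .
    (0,5)@(1, 11): e=[26,10,44] → X
    (2,5)@(5, 11): e=[34,50,-4] → .
    (0,6)@(1, 13): e=[10,10,60] → X
    (2,6)@(5, 13): e=[18,50,12] → X
    (3,6)@(7, 13): e=[22,70,-12] → .
    (0,7)@(1, 15): e=[-6,10,76] → .
    (1,7)@(3, 15): e=[-2,30,52] → .
  covered (10 px):
    . . . . . .
    . . . . . .
    . . . . . .
    X . . . . .
    X X . . . .
    X X . . . .
    X X X . . .
    . . X X . .
T1:
  2·area = 8
  edge (4, 4)→(10, 0): d=(6,-4) top-left  bias=+0
  edge (10, 0)→(0, 8): d=(-10,8) right/bottom  bias=-1
  edge (0, 8)→(4, 4): d=(4,-4) top-left  bias=+0
    (3,0)@(7, 1): e=[-6,14,0] → .  [on edge]
    (2,1)@(5, 3): e=[-2,10,0] → .  [on edge]
    (1,2)@(3, 5): e=[2,6,0] → X  [on edge]
    (2,2)@(5, 5): e=[10,-10,8] → .
    (0,3)@(1, 7): e=[6,2,0] → X  [on edge]
    (1,3)@(3, 7): e=[14,-14,8] → .
    (0,4)@(1, 9): e=[18,-18,8] → .
  covered (2 px):
    . . . . . .
    . . . . . .
    . X . . . .
    X . . . . .
    . . . . . .
    . . . . . .
    . . . . . .
    . . . . . .
T2:
  2·area = 48
  edge (12, 4)→(12, 8): d=(0,4) right/bottom  bias=-1
  edge (12, 8)→(0, 9): d=(-12,1) right/bottom  bias=-1
  edge (0, 9)→(12, 4): d=(12,-5) top-left  bias=+0
    (5,2)@(11, 5): e=[4,37,7] → X
    (2,3)@(5, 7): e=[28,19,1] → X
    (3,3)@(7, 7): e=[20,17,11] → X
    (4,3)@(9, 7): e=[12,15,21] → X
    (2,4)@(5, 9): e=[28,-5,25] → .
    (3,4)@(7, 9): e=[20,-7,35] → .
    (4,4)@(9, 9): e=[12,-9,45] → .
    (5,4)@(11, 9): e=[4,-11,55] → .
  covered (5 px):
    . . . . . .
    . . . . . .
    . . . . . X
    . . X X X X
    . . . . . .
    . . . . . .
    . . . . . .
    . . . . . .
T3:
  2·area = 44  (B↔C swapped to make it positive)
  edge (12, 9)→(6, 10): d=(-6,1) right/bottom  bias=-1
  edge (6, 10)→(10, 2): d=(4,-8) top-left  bias=+0
  edge (10, 2)→(12, 9): d=(2,7) right/bottom  bias=-1
    (4,2)@(9, 5): e=[27,4,13] → X
    (5,2)@(11, 5): e=[25,20,-1] → .
    (4,3)@(9, 7): e=[15,12,17] → X
    (5,3)@(11, 7): e=[13,28,3] → X
    (3,4)@(7, 9): e=[5,4,35] → X
    (3,5)@(7, 11): e=[-7,12,39] → .
    (4,5)@(9, 11): e=[-9,28,25] → .
    (5,5)@(11, 11): e=[-11,44,11] → .
  covered (6 px):
    . . . . . .
    . . . . . .
    . . . . X .
    . . . . X X
    . . . X X X
    . . . . . .
    . . . . . .
    . . . . . .

Final: [13,31,4]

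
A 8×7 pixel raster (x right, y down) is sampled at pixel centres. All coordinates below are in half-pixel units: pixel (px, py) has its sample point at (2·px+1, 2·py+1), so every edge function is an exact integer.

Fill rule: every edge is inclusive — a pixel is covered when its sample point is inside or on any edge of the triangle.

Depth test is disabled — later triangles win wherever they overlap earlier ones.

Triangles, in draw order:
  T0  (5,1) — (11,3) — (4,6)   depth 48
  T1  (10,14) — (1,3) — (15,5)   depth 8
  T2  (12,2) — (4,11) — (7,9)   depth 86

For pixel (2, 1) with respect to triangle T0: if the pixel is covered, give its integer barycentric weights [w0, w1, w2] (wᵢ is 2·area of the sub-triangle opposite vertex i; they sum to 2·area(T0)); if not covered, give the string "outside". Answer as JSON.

T0:
  2·area = 32
  edge (5, 1)→(11, 3): d=(6,2) inclusive
  edge (11, 3)→(4, 6): d=(-7,3) inclusive
  edge (4, 6)→(5, 1): d=(1,-5) inclusive
    (2,0)@(5, 1): e=[0,32,0] → █  [on edge]
    (3,0)@(7, 1): e=[-4,26,10] → ·
    (2,1)@(5, 3): e=[12,18,2] → █
    (3,1)@(7, 3): e=[8,12,12] → █
    (4,1)@(9, 3): e=[4,6,22] → █
    (5,1)@(11, 3): e=[0,0,32] → █  [on edge]
    (6,1)@(13, 3): e=[-4,-6,42] → ·
    (2,2)@(5, 5): e=[24,4,4] → █
    (3,2)@(7, 5): e=[20,-2,14] → ·
    (4,2)@(9, 5): e=[16,-8,24] → ·
    (5,2)@(11, 5): e=[12,-14,34] → ·
    (2,3)@(5, 7): e=[36,-10,6] → ·
    (1,5)@(3, 11): e=[64,-32,0] → ·  [on edge]
  covered (6 px):
    · · █ · · · · ·
    · · █ █ █ █ · ·
    · · █ · · · · ·
    · · · · · · · ·
    · · · · · · · ·
    · · · · · · · ·
    · · · · · · · ·
T1:
  2·area = 136
  edge (10, 14)→(1, 3): d=(-9,-11) inclusive
  edge (1, 3)→(15, 5): d=(14,2) inclusive
  edge (15, 5)→(10, 14): d=(-5,9) inclusive
    (0,1)@(1, 3): e=[0,0,136] → █  [on edge]
    (1,1)@(3, 3): e=[22,-4,118] → ·
    (0,2)@(1, 5): e=[-18,28,126] → ·
    (1,2)@(3, 5): e=[4,24,108] → █
    (2,2)@(5, 5): e=[26,20,90] → █
    (3,2)@(7, 5): e=[48,16,72] → █
    (4,2)@(9, 5): e=[70,12,54] → █
    (5,2)@(11, 5): e=[92,8,36] → █
    (6,2)@(13, 5): e=[114,4,18] → █
    (7,2)@(15, 5): e=[136,0,0] → █  [on edge]
    (1,3)@(3, 7): e=[-14,52,98] → ·
    (2,3)@(5, 7): e=[8,48,80] → █
  covered (18 px):
    · · · · · · · ·
    █ · · · · · · ·
    · █ █ █ █ █ █ █
    · · █ █ █ █ █ ·
    · · · █ █ █ · ·
    · · · · █ █ · ·
    · · · · · · · ·
T2:
  2·area = 11  (B↔C swapped to make it positive)
  edge (12, 2)→(7, 9): d=(-5,7) inclusive
  edge (7, 9)→(4, 11): d=(-3,2) inclusive
  edge (4, 11)→(12, 2): d=(8,-9) inclusive
    (6,2)@(13, 5): e=[-22,0,33] → ·  [on edge]
    (3,4)@(7, 9): e=[0,0,11] → █  [on edge]
    (4,4)@(9, 9): e=[-14,-4,29] → ·
    (3,5)@(7, 11): e=[-10,-6,27] → ·
    (0,6)@(1, 13): e=[22,0,-11] → ·  [on edge]
  covered (1 px):
    · · · · · · · ·
    · · · · · · · ·
    · · · · · · · ·
    · · · · · · · ·
    · · · █ · · · ·
    · · · · · · · ·
    · · · · · · · ·

Result: [18,2,12]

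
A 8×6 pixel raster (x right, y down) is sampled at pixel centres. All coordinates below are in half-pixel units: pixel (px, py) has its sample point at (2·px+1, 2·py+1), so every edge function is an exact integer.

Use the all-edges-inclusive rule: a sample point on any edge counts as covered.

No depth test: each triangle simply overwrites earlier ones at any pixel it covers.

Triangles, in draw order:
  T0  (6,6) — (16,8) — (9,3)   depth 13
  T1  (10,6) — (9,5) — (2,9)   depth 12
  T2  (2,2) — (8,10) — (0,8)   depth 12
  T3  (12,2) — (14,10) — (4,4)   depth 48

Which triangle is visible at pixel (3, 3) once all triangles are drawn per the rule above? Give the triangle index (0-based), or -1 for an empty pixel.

T0:
  2·area = 36  (B↔C swapped to make it positive)
  edge (6, 6)→(9, 3): d=(3,-3) inclusive
  edge (9, 3)→(16, 8): d=(7,5) inclusive
  edge (16, 8)→(6, 6): d=(-10,-2) inclusive
    (5,0)@(11, 1): e=[0,-24,60] → .  [on edge]
    (4,1)@(9, 3): e=[0,0,36] → X  [on edge]
    (5,1)@(11, 3): e=[6,-10,40] → .
    (0,2)@(1, 5): e=[-18,54,0] → .  [on edge]
    (3,2)@(7, 5): e=[0,24,12] → X  [on edge]
    (5,2)@(11, 5): e=[12,4,20] → X
    (6,2)@(13, 5): e=[18,-6,24] → .
    (2,3)@(5, 7): e=[0,48,-12] → .  [on edge]
    (3,3)@(7, 7): e=[6,38,-8] → .
    (4,3)@(9, 7): e=[12,28,-4] → .
    (5,3)@(11, 7): e=[18,18,0] → X  [on edge]
    (6,3)@(13, 7): e=[24,8,4] → X
    (1,4)@(3, 9): e=[0,72,-36] → .  [on edge]
    (0,5)@(1, 11): e=[0,96,-60] → .  [on edge]
  covered (6 px):
    . . . . . . . .
    . . . . X . . .
    . . . X X X . .
    . . . . . X X .
    . . . . . . . .
    . . . . . . . .
T1:
  2·area = 11  (B↔C swapped to make it positive)
  edge (10, 6)→(2, 9): d=(-8,3) inclusive
  edge (2, 9)→(9, 5): d=(7,-4) inclusive
  edge (9, 5)→(10, 6): d=(1,1) inclusive
    (2,0)@(5, 1): e=[55,-44,0] → .  [on edge]
    (3,1)@(7, 3): e=[33,-22,0] → .  [on edge]
    (4,2)@(9, 5): e=[11,0,0] → X  [on edge]
    (5,2)@(11, 5): e=[5,8,-2] → .
    (3,3)@(7, 7): e=[1,6,4] → X
    (4,3)@(9, 7): e=[-5,14,2] → .
    (5,3)@(11, 7): e=[-11,22,0] → .  [on edge]
    (3,4)@(7, 9): e=[-15,20,6] → .
    (6,4)@(13, 9): e=[-33,44,0] → .  [on edge]
    (7,5)@(15, 11): e=[-55,66,0] → .  [on edge]
  covered (2 px):
    . . . . . . . .
    . . . . . . . .
    . . . . X . . .
    . . . X . . . .
    . . . . . . . .
    . . . . . . . .
T2:
  2·area = 52
  edge (2, 2)→(8, 10): d=(6,8) inclusive
  edge (8, 10)→(0, 8): d=(-8,-2) inclusive
  edge (0, 8)→(2, 2): d=(2,-6) inclusive
    (0,2)@(1, 5): e=[26,26,0] → X  [on edge]
    (1,2)@(3, 5): e=[10,30,12] → X
    (2,2)@(5, 5): e=[-6,34,24] → .
    (0,3)@(1, 7): e=[38,10,4] → X
    (2,3)@(5, 7): e=[6,18,28] → X
    (3,3)@(7, 7): e=[-10,22,40] → .
    (0,4)@(1, 9): e=[50,-6,8] → .
    (1,4)@(3, 9): e=[34,-2,20] → .
    (2,4)@(5, 9): e=[18,2,32] → X
    (3,4)@(7, 9): e=[2,6,44] → X
    (4,4)@(9, 9): e=[-14,10,56] → .
    (2,5)@(5, 11): e=[30,-14,36] → .
  covered (7 px):
    . . . . . . . .
    . . . . . . . .
    X X . . . . . .
    X X X . . . . .
    . . X X . . . .
    . . . . . . . .
T3:
  2·area = 68
  edge (12, 2)→(14, 10): d=(2,8) inclusive
  edge (14, 10)→(4, 4): d=(-10,-6) inclusive
  edge (4, 4)→(12, 2): d=(8,-2) inclusive
    (4,1)@(9, 3): e=[26,40,2] → X
    (5,1)@(11, 3): e=[10,52,6] → X
    (6,1)@(13, 3): e=[-6,64,10] → .
    (3,2)@(7, 5): e=[46,8,14] → X
    (6,2)@(13, 5): e=[-2,44,26] → .
    (3,3)@(7, 7): e=[50,-12,30] → .
    (4,3)@(9, 7): e=[34,0,34] → X  [on edge]
    (6,3)@(13, 7): e=[2,24,42] → X
    (7,3)@(15, 7): e=[-14,36,46] → .
    (4,4)@(9, 9): e=[38,-20,50] → .
    (5,4)@(11, 9): e=[22,-8,54] → .
    (6,4)@(13, 9): e=[6,4,58] → X
  covered (9 px):
    . . . . . . . .
    . . . . X X . .
    . . . X X X . .
    . . . . X X X .
    . . . . . . X .
    . . . . . . . .

Z-buffer (winner per pixel, '.' = empty):
  . . . . . . . .
  . . . . 3 3 . .
  2 2 . 3 3 3 . .
  2 2 2 1 3 3 3 .
  . . 2 2 . . 3 .
  . . . . . . . .

Answer: 1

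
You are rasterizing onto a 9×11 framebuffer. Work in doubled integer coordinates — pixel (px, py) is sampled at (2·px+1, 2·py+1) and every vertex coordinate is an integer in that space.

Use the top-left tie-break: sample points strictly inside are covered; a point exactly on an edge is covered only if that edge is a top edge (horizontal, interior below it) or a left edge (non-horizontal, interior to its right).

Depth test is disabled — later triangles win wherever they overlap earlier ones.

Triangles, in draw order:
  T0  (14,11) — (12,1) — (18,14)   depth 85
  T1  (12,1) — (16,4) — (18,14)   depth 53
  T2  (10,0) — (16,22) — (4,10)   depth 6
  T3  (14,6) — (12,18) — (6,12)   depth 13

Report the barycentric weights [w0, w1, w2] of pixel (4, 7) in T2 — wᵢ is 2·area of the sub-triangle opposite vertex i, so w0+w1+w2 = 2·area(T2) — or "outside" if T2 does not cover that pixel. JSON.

T0:
  2·area = 34
  edge (14, 11)→(12, 1): d=(-2,-10) top-left  bias=+0
  edge (12, 1)→(18, 14): d=(6,13) right/bottom  bias=-1
  edge (18, 14)→(14, 11): d=(-4,-3) top-left  bias=+0
    (6,2)@(13, 5): e=[2,11,21] → #
    (7,2)@(15, 5): e=[22,-15,27] → ·
    (6,3)@(13, 7): e=[-2,23,13] → ·
    (7,4)@(15, 9): e=[14,9,11] → #
    (8,4)@(17, 9): e=[34,-17,17] → ·
    (7,5)@(15, 11): e=[10,21,3] → #
    (8,5)@(17, 11): e=[30,-5,9] → ·
    (7,6)@(15, 13): e=[6,33,-5] → ·
    (8,6)@(17, 13): e=[26,7,1] → #
    (8,7)@(17, 15): e=[22,19,-7] → ·
  covered (4 px):
    · · · · · · · · ·
    · · · · · · · · ·
    · · · · · · # · ·
    · · · · · · · · ·
    · · · · · · · # ·
    · · · · · · · # ·
    · · · · · · · · #
    · · · · · · · · ·
    · · · · · · · · ·
    · · · · · · · · ·
    · · · · · · · · ·
T1:
  2·area = 34
  edge (12, 1)→(16, 4): d=(4,3) right/bottom  bias=-1
  edge (16, 4)→(18, 14): d=(2,10) right/bottom  bias=-1
  edge (18, 14)→(12, 1): d=(-6,-13) top-left  bias=+0
    (6,1)@(13, 3): e=[5,28,1] → #
    (7,1)@(15, 3): e=[-1,8,27] → ·
    (6,2)@(13, 5): e=[13,32,-11] → ·
    (7,2)@(15, 5): e=[7,12,15] → #
    (8,2)@(17, 5): e=[1,-8,41] → ·
    (7,3)@(15, 7): e=[15,16,3] → #
    (8,3)@(17, 7): e=[9,-4,29] → ·
    (7,4)@(15, 9): e=[23,20,-9] → ·
    (8,4)@(17, 9): e=[17,0,17] → ·  [on edge]
    (8,5)@(17, 11): e=[25,4,5] → #
    (8,6)@(17, 13): e=[33,8,-7] → ·
  covered (4 px):
    · · · · · · · · ·
    · · · · · · # · ·
    · · · · · · · # ·
    · · · · · · · # ·
    · · · · · · · · ·
    · · · · · · · · #
    · · · · · · · · ·
    · · · · · · · · ·
    · · · · · · · · ·
    · · · · · · · · ·
    · · · · · · · · ·
T2:
  2·area = 192
  edge (10, 0)→(16, 22): d=(6,22) right/bottom  bias=-1
  edge (16, 22)→(4, 10): d=(-12,-12) top-left  bias=+0
  edge (4, 10)→(10, 0): d=(6,-10) top-left  bias=+0
    (4,1)@(9, 3): e=[40,144,8] → #
    (5,1)@(11, 3): e=[-4,168,28] → ·
    (3,2)@(7, 5): e=[96,96,0] → #  [on edge]
    (5,2)@(11, 5): e=[8,144,40] → #
    (6,2)@(13, 5): e=[-36,168,60] → ·
    (0,3)@(1, 7): e=[240,0,-48] → ·  [on edge]
    (3,3)@(7, 7): e=[108,72,12] → #
    (6,3)@(13, 7): e=[-24,144,72] → ·
    (1,4)@(3, 9): e=[208,0,-16] → ·  [on edge]
    (2,4)@(5, 9): e=[164,24,4] → #
    (6,4)@(13, 9): e=[-12,120,84] → ·
    (2,5)@(5, 11): e=[176,0,16] → #  [on edge]
    (6,5)@(13, 11): e=[0,96,96] → ·  [on edge]
    (3,6)@(7, 13): e=[144,0,48] → #  [on edge]
    (0,7)@(1, 15): e=[288,-96,0] → ·  [on edge]
    (4,7)@(9, 15): e=[112,0,80] → #  [on edge]
    (5,8)@(11, 17): e=[80,0,112] → #  [on edge]
    (6,9)@(13, 19): e=[48,0,144] → #  [on edge]
    (7,10)@(15, 21): e=[16,0,176] → #  [on edge]
  covered (27 px):
    · · · · · · · · ·
    · · · · # · · · ·
    · · · # # # · · ·
    · · · # # # · · ·
    · · # # # # · · ·
    · · # # # # · · ·
    · · · # # # # · ·
    · · · · # # # · ·
    · · · · · # # · ·
    · · · · · · # # ·
    · · · · · · · # ·
T3:
  2·area = 84
  edge (14, 6)→(12, 18): d=(-2,12) right/bottom  bias=-1
  edge (12, 18)→(6, 12): d=(-6,-6) top-left  bias=+0
  edge (6, 12)→(14, 6): d=(8,-6) top-left  bias=+0
    (0,3)@(1, 7): e=[154,0,-70] → ·  [on edge]
    (6,3)@(13, 7): e=[10,72,2] → #
    (7,3)@(15, 7): e=[-14,84,14] → ·
    (1,4)@(3, 9): e=[126,0,-42] → ·  [on edge]
    (5,4)@(11, 9): e=[30,48,6] → #
    (7,4)@(15, 9): e=[-18,72,30] → ·
    (2,5)@(5, 11): e=[98,0,-14] → ·  [on edge]
    (4,5)@(9, 11): e=[50,24,10] → #
    (7,5)@(15, 11): e=[-22,60,46] → ·
    (3,6)@(7, 13): e=[70,0,14] → #  [on edge]
    (6,6)@(13, 13): e=[-2,36,50] → ·
    (3,7)@(7, 15): e=[66,-12,30] → ·
    (4,7)@(9, 15): e=[42,0,42] → #  [on edge]
    (5,8)@(11, 17): e=[14,0,70] → #  [on edge]
    (6,9)@(13, 19): e=[-14,0,98] → ·  [on edge]
    (7,10)@(15, 21): e=[-42,0,126] → ·  [on edge]
  covered (12 px):
    · · · · · · · · ·
    · · · · · · · · ·
    · · · · · · · · ·
    · · · · · · # · ·
    · · · · · # # · ·
    · · · · # # # · ·
    · · · # # # · · ·
    · · · · # # · · ·
    · · · · · # · · ·
    · · · · · · · · ·
    · · · · · · · · ·

Result: [0,80,112]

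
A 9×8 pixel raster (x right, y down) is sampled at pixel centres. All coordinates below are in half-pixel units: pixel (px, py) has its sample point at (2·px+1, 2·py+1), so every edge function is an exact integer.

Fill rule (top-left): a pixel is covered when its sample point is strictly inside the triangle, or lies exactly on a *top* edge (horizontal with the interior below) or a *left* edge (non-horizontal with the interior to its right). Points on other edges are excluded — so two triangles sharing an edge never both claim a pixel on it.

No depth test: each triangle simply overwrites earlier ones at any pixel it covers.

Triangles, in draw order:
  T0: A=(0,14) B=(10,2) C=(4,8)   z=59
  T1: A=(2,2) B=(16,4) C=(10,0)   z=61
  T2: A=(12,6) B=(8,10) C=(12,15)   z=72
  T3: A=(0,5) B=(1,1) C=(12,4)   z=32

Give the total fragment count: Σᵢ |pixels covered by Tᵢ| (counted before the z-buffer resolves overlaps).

T0:
  2·area = 12  (B↔C swapped to make it positive)
  edge (0, 14)→(4, 8): d=(4,-6) top-left  bias=+0
  edge (4, 8)→(10, 2): d=(6,-6) top-left  bias=+0
  edge (10, 2)→(0, 14): d=(-10,12) right/bottom  bias=-1
    (5,0)@(11, 1): e=[14,0,-2] → ·  [on edge]
    (4,1)@(9, 3): e=[10,0,2] → #  [on edge]
    (5,1)@(11, 3): e=[22,12,-22] → ·
    (3,2)@(7, 5): e=[6,0,6] → #  [on edge]
    (4,2)@(9, 5): e=[18,12,-18] → ·
    (2,3)@(5, 7): e=[2,0,10] → #  [on edge]
    (3,3)@(7, 7): e=[14,12,-14] → ·
    (1,4)@(3, 9): e=[-2,0,14] → ·  [on edge]
    (2,4)@(5, 9): e=[10,12,-10] → ·
    (0,5)@(1, 11): e=[-6,0,18] → ·  [on edge]
  covered (3 px):
    · · · · · · · · ·
    · · · · # · · · ·
    · · · # · · · · ·
    · · # · · · · · ·
    · · · · · · · · ·
    · · · · · · · · ·
    · · · · · · · · ·
    · · · · · · · · ·
T1:
  2·area = 44  (B↔C swapped to make it positive)
  edge (2, 2)→(10, 0): d=(8,-2) top-left  bias=+0
  edge (10, 0)→(16, 4): d=(6,4) right/bottom  bias=-1
  edge (16, 4)→(2, 2): d=(-14,-2) top-left  bias=+0
    (3,0)@(7, 1): e=[2,18,24] → #
    (4,0)@(9, 1): e=[6,10,28] → #
    (5,0)@(11, 1): e=[10,2,32] → #
    (6,0)@(13, 1): e=[14,-6,36] → ·
    (3,1)@(7, 3): e=[18,30,-4] → ·
    (4,1)@(9, 3): e=[22,22,0] → #  [on edge]
    (6,1)@(13, 3): e=[30,6,8] → #
    (7,1)@(15, 3): e=[34,-2,12] → ·
    (4,2)@(9, 5): e=[38,34,-28] → ·
    (5,2)@(11, 5): e=[42,26,-24] → ·
    (6,2)@(13, 5): e=[46,18,-20] → ·
  covered (6 px):
    · · · # # # · · ·
    · · · · # # # · ·
    · · · · · · · · ·
    · · · · · · · · ·
    · · · · · · · · ·
    · · · · · · · · ·
    · · · · · · · · ·
    · · · · · · · · ·
T2:
  2·area = 36  (B↔C swapped to make it positive)
  edge (12, 6)→(12, 15): d=(0,9) right/bottom  bias=-1
  edge (12, 15)→(8, 10): d=(-4,-5) top-left  bias=+0
  edge (8, 10)→(12, 6): d=(4,-4) top-left  bias=+0
    (8,0)@(17, 1): e=[-45,81,0] → ·  [on edge]
    (7,1)@(15, 3): e=[-27,63,0] → ·  [on edge]
    (6,2)@(13, 5): e=[-9,45,0] → ·  [on edge]
    (5,3)@(11, 7): e=[9,27,0] → #  [on edge]
    (6,3)@(13, 7): e=[-9,37,8] → ·
    (4,4)@(9, 9): e=[27,9,0] → #  [on edge]
    (6,4)@(13, 9): e=[-9,29,16] → ·
    (3,5)@(7, 11): e=[45,-9,0] → ·  [on edge]
    (4,5)@(9, 11): e=[27,1,8] → #
    (6,5)@(13, 11): e=[-9,21,24] → ·
    (2,6)@(5, 13): e=[63,-27,0] → ·  [on edge]
    (4,6)@(9, 13): e=[27,-7,16] → ·
    (1,7)@(3, 15): e=[81,-45,0] → ·  [on edge]
  covered (6 px):
    · · · · · · · · ·
    · · · · · · · · ·
    · · · · · · · · ·
    · · · · · # · · ·
    · · · · # # · · ·
    · · · · # # · · ·
    · · · · · # · · ·
    · · · · · · · · ·
T3:
  2·area = 47
  edge (0, 5)→(1, 1): d=(1,-4) top-left  bias=+0
  edge (1, 1)→(12, 4): d=(11,3) right/bottom  bias=-1
  edge (12, 4)→(0, 5): d=(-12,1) right/bottom  bias=-1
    (0,0)@(1, 1): e=[0,0,47] → ·  [on edge]
    (0,1)@(1, 3): e=[2,22,23] → #
    (1,1)@(3, 3): e=[10,16,21] → #
    (2,1)@(5, 3): e=[18,10,19] → #
    (3,1)@(7, 3): e=[26,4,17] → #
    (4,1)@(9, 3): e=[34,-2,15] → ·
    (0,2)@(1, 5): e=[4,44,-1] → ·
    (1,2)@(3, 5): e=[12,38,-3] → ·
    (2,2)@(5, 5): e=[20,32,-5] → ·
    (3,2)@(7, 5): e=[28,26,-7] → ·
  covered (4 px):
    · · · · · · · · ·
    # # # # · · · · ·
    · · · · · · · · ·
    · · · · · · · · ·
    · · · · · · · · ·
    · · · · · · · · ·
    · · · · · · · · ·
    · · · · · · · · ·

Final: 19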